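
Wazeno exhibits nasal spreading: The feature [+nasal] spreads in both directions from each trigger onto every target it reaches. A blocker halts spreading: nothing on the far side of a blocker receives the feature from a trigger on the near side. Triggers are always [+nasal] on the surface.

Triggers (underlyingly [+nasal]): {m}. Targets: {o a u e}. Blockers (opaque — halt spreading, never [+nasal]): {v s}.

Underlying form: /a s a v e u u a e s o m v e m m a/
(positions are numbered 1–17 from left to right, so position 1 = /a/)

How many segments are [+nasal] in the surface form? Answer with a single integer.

6

From /m/ at 12 rightward: 13 /v/ blocks.
From /m/ at 12 leftward: 11 /o/ → [+nasal]; 10 /s/ blocks.
From /m/ at 15 rightward: 16 /m/ is itself a trigger — this domain ends here.
From /m/ at 15 leftward: 14 /e/ → [+nasal]; 13 /v/ blocks.
From /m/ at 16 rightward: 17 /a/ → [+nasal]; word edge.
From /m/ at 16 leftward: 15 /m/ is itself a trigger — this domain ends here.
Targets with no active source: positions 1 3 5 6 7 8 9 stay [-nasal].
[+nasal] positions on the surface: 11 12 14 15 16 17.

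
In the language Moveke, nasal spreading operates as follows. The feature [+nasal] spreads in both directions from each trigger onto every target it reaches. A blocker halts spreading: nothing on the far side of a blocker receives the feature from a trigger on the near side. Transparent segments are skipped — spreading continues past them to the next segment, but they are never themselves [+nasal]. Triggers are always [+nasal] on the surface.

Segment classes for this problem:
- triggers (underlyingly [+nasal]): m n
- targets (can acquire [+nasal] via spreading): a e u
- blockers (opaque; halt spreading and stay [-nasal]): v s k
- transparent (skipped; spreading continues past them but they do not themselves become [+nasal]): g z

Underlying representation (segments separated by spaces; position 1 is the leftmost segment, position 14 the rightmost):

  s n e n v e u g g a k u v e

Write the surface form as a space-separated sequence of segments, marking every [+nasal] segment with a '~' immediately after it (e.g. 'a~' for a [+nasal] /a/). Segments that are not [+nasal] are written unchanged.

From /n/ at 2 rightward: 3 /e/ → [+nasal]; 4 /n/ is itself a trigger — this domain ends here.
From /n/ at 2 leftward: 1 /s/ blocks.
From /n/ at 4 rightward: 5 /v/ blocks.
From /n/ at 4 leftward: 3 /e/ → [+nasal]; 2 /n/ is itself a trigger — this domain ends here.
Targets with no active source: positions 6 7 10 12 14 stay [-nasal].
[+nasal] positions on the surface: 2 3 4.

s n~ e~ n~ v e u g g a k u v e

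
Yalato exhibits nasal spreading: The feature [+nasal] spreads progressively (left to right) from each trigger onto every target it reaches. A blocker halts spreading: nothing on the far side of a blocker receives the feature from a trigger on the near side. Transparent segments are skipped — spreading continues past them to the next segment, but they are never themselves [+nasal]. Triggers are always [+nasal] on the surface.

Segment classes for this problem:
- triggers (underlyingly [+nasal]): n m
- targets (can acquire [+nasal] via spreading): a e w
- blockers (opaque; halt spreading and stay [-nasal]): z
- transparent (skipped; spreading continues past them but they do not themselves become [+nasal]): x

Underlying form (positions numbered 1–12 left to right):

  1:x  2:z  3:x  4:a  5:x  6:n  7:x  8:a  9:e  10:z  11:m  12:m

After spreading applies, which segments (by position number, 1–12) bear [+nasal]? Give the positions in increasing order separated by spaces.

From /n/ at 6 rightward: 7 /x/ transparent; 8 /a/ → [+nasal]; 9 /e/ → [+nasal]; 10 /z/ blocks.
From /m/ at 11 rightward: 12 /m/ is itself a trigger — this domain ends here.
From /m/ at 12 rightward: word edge.
Target with no active source: position 4 stays [-nasal].

6 8 9 11 12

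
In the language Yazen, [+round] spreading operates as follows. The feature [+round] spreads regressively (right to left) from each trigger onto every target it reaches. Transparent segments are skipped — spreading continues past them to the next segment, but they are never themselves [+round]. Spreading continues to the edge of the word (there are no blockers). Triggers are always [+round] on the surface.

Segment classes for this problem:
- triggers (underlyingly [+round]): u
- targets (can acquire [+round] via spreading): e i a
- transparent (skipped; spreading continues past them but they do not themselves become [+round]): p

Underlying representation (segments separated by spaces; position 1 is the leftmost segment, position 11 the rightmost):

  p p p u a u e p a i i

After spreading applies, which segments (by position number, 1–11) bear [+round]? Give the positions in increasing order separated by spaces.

From /u/ at 4 leftward: 3 /p/ transparent; 2 /p/ transparent; 1 /p/ transparent; word edge.
From /u/ at 6 leftward: 5 /a/ → [+round]; 4 /u/ is itself a trigger — this domain ends here.
Targets with no active source: positions 7 9 10 11 stay [-round].

4 5 6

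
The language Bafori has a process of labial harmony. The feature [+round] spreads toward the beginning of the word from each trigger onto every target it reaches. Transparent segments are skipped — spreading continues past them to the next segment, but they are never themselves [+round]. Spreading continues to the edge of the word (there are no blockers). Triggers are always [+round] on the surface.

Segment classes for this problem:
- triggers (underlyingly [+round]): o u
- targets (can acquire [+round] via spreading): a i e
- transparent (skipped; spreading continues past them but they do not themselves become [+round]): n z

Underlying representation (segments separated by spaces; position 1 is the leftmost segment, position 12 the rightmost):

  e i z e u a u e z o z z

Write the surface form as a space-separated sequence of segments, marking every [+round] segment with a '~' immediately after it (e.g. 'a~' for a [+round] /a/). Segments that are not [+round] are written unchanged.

e~ i~ z e~ u~ a~ u~ e~ z o~ z z

From /u/ at 5 leftward: 4 /e/ → [+round]; 3 /z/ transparent; 2 /i/ → [+round]; 1 /e/ → [+round]; word edge.
From /u/ at 7 leftward: 6 /a/ → [+round]; 5 /u/ is itself a trigger — this domain ends here.
From /o/ at 10 leftward: 9 /z/ transparent; 8 /e/ → [+round]; 7 /u/ is itself a trigger — this domain ends here.
[+round] positions on the surface: 1 2 4 5 6 7 8 10.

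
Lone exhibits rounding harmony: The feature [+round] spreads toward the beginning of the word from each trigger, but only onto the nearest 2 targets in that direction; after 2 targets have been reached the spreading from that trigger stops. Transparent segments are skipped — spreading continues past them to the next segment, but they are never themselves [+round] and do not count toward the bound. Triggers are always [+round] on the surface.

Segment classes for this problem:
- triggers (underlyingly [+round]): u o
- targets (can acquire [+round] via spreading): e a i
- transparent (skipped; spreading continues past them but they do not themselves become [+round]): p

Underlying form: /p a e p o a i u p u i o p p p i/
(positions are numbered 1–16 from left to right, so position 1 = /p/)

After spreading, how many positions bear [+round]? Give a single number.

9

From /o/ at 5 leftward: 4 /p/ transparent; 3 /e/ → [+round]; 2 /a/ → [+round]; bound reached.
From /u/ at 8 leftward: 7 /i/ → [+round]; 6 /a/ → [+round]; bound reached.
From /u/ at 10 leftward: 9 /p/ transparent; 8 /u/ is itself a trigger — this domain ends here.
From /o/ at 12 leftward: 11 /i/ → [+round]; 10 /u/ is itself a trigger — this domain ends here.
Target with no active source: position 16 stays [-round].
[+round] positions on the surface: 2 3 5 6 7 8 10 11 12.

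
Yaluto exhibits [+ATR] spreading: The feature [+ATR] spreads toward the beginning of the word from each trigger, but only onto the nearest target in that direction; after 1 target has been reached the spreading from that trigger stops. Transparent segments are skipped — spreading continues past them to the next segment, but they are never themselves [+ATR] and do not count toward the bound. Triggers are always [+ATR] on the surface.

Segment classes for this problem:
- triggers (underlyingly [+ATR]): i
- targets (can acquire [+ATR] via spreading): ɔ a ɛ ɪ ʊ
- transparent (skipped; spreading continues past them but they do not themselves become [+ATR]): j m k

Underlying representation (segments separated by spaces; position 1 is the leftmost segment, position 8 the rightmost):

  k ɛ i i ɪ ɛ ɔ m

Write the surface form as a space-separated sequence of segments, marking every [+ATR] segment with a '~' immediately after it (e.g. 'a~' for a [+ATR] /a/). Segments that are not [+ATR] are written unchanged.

k ɛ~ i~ i~ ɪ ɛ ɔ m

From /i/ at 3 leftward: 2 /ɛ/ → [+ATR]; bound reached.
From /i/ at 4 leftward: 3 /i/ is itself a trigger — this domain ends here.
Targets with no active source: positions 5 6 7 stay [-ATR].
[+ATR] positions on the surface: 2 3 4.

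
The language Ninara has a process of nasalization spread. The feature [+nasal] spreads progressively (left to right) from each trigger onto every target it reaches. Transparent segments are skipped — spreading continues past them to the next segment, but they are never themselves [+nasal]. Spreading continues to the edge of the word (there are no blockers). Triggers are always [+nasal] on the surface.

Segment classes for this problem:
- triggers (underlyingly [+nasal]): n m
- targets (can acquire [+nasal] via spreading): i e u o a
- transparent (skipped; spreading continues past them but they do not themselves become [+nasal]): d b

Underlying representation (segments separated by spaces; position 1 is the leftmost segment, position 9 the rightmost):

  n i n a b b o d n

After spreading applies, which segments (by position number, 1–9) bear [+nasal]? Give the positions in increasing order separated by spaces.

1 2 3 4 7 9

From /n/ at 1 rightward: 2 /i/ → [+nasal]; 3 /n/ is itself a trigger — this domain ends here.
From /n/ at 3 rightward: 4 /a/ → [+nasal]; 5 /b/ transparent; 6 /b/ transparent; 7 /o/ → [+nasal]; 8 /d/ transparent; 9 /n/ is itself a trigger — this domain ends here.
From /n/ at 9 rightward: word edge.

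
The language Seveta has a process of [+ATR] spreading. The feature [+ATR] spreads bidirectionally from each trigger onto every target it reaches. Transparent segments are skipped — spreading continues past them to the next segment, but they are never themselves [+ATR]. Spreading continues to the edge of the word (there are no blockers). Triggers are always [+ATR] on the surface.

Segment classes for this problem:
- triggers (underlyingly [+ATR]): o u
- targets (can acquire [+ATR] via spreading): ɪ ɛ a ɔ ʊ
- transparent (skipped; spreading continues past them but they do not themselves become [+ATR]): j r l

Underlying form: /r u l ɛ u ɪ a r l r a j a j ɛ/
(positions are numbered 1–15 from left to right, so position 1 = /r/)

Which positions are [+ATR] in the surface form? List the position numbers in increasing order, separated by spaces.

2 4 5 6 7 11 13 15

From /u/ at 2 rightward: 3 /l/ transparent; 4 /ɛ/ → [+ATR]; 5 /u/ is itself a trigger — this domain ends here.
From /u/ at 2 leftward: 1 /r/ transparent; word edge.
From /u/ at 5 rightward: 6 /ɪ/ → [+ATR]; 7 /a/ → [+ATR]; 8 /r/ transparent; 9 /l/ transparent; 10 /r/ transparent; 11 /a/ → [+ATR]; 12 /j/ transparent; 13 /a/ → [+ATR]; 14 /j/ transparent; 15 /ɛ/ → [+ATR]; word edge.
From /u/ at 5 leftward: 4 /ɛ/ → [+ATR]; 3 /l/ transparent; 2 /u/ is itself a trigger — this domain ends here.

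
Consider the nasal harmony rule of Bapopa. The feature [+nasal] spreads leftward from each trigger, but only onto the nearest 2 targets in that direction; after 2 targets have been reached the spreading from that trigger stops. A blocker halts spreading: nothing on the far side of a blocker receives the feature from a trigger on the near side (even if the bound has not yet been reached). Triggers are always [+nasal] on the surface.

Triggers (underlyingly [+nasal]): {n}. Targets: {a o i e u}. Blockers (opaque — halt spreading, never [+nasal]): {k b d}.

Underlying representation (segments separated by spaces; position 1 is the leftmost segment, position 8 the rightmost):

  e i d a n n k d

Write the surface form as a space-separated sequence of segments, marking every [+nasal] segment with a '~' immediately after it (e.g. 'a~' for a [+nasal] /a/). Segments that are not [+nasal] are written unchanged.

From /n/ at 5 leftward: 4 /a/ → [+nasal]; 3 /d/ blocks.
From /n/ at 6 leftward: 5 /n/ is itself a trigger — this domain ends here.
Targets with no active source: positions 1 2 stay [-nasal].
[+nasal] positions on the surface: 4 5 6.

e i d a~ n~ n~ k d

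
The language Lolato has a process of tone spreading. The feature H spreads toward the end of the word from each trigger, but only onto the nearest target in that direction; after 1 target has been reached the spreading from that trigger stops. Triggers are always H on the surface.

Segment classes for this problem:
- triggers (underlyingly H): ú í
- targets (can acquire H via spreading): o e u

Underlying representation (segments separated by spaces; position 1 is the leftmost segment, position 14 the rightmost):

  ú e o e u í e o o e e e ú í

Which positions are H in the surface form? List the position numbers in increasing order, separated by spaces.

From /ú/ at 1 rightward: 2 /e/ → H; bound reached.
From /í/ at 6 rightward: 7 /e/ → H; bound reached.
From /ú/ at 13 rightward: 14 /í/ is itself a trigger — this domain ends here.
From /í/ at 14 rightward: word edge.
Targets with no active source: positions 3 4 5 8 9 10 11 12 stay [-high tone].

1 2 6 7 13 14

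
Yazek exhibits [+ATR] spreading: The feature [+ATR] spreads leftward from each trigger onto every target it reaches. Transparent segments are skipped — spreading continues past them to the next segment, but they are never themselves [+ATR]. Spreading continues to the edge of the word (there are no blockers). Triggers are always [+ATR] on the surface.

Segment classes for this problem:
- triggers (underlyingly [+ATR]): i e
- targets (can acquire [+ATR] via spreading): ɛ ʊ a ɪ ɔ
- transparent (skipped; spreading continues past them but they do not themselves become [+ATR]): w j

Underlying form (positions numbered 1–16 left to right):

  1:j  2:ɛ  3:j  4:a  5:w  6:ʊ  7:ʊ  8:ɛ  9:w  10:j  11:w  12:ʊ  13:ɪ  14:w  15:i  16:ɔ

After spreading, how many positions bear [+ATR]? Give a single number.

From /i/ at 15 leftward: 14 /w/ transparent; 13 /ɪ/ → [+ATR]; 12 /ʊ/ → [+ATR]; 11 /w/ transparent; 10 /j/ transparent; 9 /w/ transparent; 8 /ɛ/ → [+ATR]; 7 /ʊ/ → [+ATR]; 6 /ʊ/ → [+ATR]; 5 /w/ transparent; 4 /a/ → [+ATR]; 3 /j/ transparent; 2 /ɛ/ → [+ATR]; 1 /j/ transparent; word edge.
Target with no active source: position 16 stays [-ATR].
[+ATR] positions on the surface: 2 4 6 7 8 12 13 15.

8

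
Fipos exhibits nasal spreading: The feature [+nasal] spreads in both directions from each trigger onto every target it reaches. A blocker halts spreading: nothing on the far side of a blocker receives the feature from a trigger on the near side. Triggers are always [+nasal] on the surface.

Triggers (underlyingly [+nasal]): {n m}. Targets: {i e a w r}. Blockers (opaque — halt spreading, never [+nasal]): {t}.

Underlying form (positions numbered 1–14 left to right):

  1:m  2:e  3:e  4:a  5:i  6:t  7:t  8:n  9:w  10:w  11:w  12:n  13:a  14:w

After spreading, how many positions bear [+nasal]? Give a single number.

From /m/ at 1 rightward: 2 /e/ → [+nasal]; 3 /e/ → [+nasal]; 4 /a/ → [+nasal]; 5 /i/ → [+nasal]; 6 /t/ blocks.
From /m/ at 1 leftward: word edge.
From /n/ at 8 rightward: 9 /w/ → [+nasal]; 10 /w/ → [+nasal]; 11 /w/ → [+nasal]; 12 /n/ is itself a trigger — this domain ends here.
From /n/ at 8 leftward: 7 /t/ blocks.
From /n/ at 12 rightward: 13 /a/ → [+nasal]; 14 /w/ → [+nasal]; word edge.
From /n/ at 12 leftward: 11 /w/ → [+nasal]; 10 /w/ → [+nasal]; 9 /w/ → [+nasal]; 8 /n/ is itself a trigger — this domain ends here.
[+nasal] positions on the surface: 1 2 3 4 5 8 9 10 11 12 13 14.

12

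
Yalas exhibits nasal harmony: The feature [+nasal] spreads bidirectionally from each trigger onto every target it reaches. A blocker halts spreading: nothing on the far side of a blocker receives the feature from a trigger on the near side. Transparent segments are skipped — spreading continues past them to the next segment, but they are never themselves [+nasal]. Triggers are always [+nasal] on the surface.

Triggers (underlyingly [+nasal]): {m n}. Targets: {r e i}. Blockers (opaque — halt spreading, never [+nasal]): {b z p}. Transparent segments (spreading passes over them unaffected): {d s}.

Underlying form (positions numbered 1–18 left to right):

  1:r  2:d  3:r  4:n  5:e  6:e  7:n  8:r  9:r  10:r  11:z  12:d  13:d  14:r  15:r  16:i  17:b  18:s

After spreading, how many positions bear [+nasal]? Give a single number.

From /n/ at 4 rightward: 5 /e/ → [+nasal]; 6 /e/ → [+nasal]; 7 /n/ is itself a trigger — this domain ends here.
From /n/ at 4 leftward: 3 /r/ → [+nasal]; 2 /d/ transparent; 1 /r/ → [+nasal]; word edge.
From /n/ at 7 rightward: 8 /r/ → [+nasal]; 9 /r/ → [+nasal]; 10 /r/ → [+nasal]; 11 /z/ blocks.
From /n/ at 7 leftward: 6 /e/ → [+nasal]; 5 /e/ → [+nasal]; 4 /n/ is itself a trigger — this domain ends here.
Targets with no active source: positions 14 15 16 stay [-nasal].
[+nasal] positions on the surface: 1 3 4 5 6 7 8 9 10.

9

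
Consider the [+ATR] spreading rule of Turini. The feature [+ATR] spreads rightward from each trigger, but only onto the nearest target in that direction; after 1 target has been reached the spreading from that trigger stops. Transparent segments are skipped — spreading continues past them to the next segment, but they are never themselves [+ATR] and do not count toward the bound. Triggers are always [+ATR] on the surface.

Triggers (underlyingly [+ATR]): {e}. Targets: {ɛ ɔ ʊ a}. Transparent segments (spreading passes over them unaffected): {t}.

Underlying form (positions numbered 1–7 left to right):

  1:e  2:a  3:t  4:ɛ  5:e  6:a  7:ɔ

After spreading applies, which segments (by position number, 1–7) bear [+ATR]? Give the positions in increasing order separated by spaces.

1 2 5 6

From /e/ at 1 rightward: 2 /a/ → [+ATR]; bound reached.
From /e/ at 5 rightward: 6 /a/ → [+ATR]; bound reached.
Targets with no active source: positions 4 7 stay [-ATR].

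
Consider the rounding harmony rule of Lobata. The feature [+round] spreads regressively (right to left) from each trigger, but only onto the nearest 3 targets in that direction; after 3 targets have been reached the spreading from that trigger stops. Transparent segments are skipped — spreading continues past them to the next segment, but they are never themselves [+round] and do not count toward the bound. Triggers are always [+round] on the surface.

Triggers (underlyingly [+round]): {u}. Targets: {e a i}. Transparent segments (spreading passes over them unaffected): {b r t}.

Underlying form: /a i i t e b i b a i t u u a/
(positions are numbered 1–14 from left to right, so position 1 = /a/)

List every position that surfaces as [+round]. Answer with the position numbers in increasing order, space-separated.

From /u/ at 12 leftward: 11 /t/ transparent; 10 /i/ → [+round]; 9 /a/ → [+round]; 8 /b/ transparent; 7 /i/ → [+round]; bound reached.
From /u/ at 13 leftward: 12 /u/ is itself a trigger — this domain ends here.
Targets with no active source: positions 1 2 3 5 14 stay [-round].

7 9 10 12 13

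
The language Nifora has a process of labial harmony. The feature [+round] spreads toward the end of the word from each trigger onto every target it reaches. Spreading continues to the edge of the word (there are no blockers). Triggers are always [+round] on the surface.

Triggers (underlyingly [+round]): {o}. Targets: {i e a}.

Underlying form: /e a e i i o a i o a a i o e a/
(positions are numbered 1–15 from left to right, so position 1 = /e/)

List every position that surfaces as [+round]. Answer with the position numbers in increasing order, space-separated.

From /o/ at 6 rightward: 7 /a/ → [+round]; 8 /i/ → [+round]; 9 /o/ is itself a trigger — this domain ends here.
From /o/ at 9 rightward: 10 /a/ → [+round]; 11 /a/ → [+round]; 12 /i/ → [+round]; 13 /o/ is itself a trigger — this domain ends here.
From /o/ at 13 rightward: 14 /e/ → [+round]; 15 /a/ → [+round]; word edge.
Targets with no active source: positions 1 2 3 4 5 stay [-round].

6 7 8 9 10 11 12 13 14 15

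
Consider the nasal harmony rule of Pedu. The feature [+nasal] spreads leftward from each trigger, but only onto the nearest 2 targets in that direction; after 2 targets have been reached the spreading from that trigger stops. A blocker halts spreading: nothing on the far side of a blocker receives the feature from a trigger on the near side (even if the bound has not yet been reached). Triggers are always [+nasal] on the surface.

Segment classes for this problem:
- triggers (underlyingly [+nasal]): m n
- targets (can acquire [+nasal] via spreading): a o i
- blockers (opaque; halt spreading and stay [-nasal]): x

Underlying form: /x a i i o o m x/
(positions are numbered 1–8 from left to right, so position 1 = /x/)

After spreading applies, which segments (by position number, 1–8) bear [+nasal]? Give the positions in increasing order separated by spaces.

From /m/ at 7 leftward: 6 /o/ → [+nasal]; 5 /o/ → [+nasal]; bound reached.
Targets with no active source: positions 2 3 4 stay [-nasal].

5 6 7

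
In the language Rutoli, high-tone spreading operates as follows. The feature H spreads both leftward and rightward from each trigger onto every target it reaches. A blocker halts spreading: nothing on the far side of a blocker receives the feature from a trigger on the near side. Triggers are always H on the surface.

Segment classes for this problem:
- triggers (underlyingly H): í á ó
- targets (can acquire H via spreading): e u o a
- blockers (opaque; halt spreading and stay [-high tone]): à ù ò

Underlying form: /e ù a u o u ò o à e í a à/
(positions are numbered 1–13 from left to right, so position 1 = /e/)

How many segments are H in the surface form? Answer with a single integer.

3

From /í/ at 11 rightward: 12 /a/ → H; 13 /à/ blocks.
From /í/ at 11 leftward: 10 /e/ → H; 9 /à/ blocks.
Targets with no active source: positions 1 3 4 5 6 8 stay [-high tone].
H positions on the surface: 10 11 12.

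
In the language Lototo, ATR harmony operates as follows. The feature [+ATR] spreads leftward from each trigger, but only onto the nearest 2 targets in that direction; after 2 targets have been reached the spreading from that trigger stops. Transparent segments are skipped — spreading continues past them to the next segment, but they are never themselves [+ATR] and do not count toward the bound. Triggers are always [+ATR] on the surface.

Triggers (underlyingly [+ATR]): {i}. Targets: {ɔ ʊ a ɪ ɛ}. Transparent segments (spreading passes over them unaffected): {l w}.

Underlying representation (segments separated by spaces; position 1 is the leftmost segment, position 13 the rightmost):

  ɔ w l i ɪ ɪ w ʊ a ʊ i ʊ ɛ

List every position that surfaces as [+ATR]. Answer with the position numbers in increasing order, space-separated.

1 4 9 10 11

From /i/ at 4 leftward: 3 /l/ transparent; 2 /w/ transparent; 1 /ɔ/ → [+ATR]; word edge.
From /i/ at 11 leftward: 10 /ʊ/ → [+ATR]; 9 /a/ → [+ATR]; bound reached.
Targets with no active source: positions 5 6 8 12 13 stay [-ATR].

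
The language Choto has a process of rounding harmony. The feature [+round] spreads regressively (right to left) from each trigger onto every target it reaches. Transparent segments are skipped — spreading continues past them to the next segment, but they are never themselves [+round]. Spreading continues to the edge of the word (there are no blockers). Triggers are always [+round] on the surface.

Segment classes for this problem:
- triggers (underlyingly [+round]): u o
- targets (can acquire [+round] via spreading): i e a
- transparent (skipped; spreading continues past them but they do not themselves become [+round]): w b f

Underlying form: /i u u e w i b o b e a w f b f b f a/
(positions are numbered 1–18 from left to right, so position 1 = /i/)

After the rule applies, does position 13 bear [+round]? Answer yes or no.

no

From /u/ at 2 leftward: 1 /i/ → [+round]; word edge.
From /u/ at 3 leftward: 2 /u/ is itself a trigger — this domain ends here.
From /o/ at 8 leftward: 7 /b/ transparent; 6 /i/ → [+round]; 5 /w/ transparent; 4 /e/ → [+round]; 3 /u/ is itself a trigger — this domain ends here.
Targets with no active source: positions 10 11 18 stay [-round].
[+round] positions on the surface: 1 2 3 4 6 8.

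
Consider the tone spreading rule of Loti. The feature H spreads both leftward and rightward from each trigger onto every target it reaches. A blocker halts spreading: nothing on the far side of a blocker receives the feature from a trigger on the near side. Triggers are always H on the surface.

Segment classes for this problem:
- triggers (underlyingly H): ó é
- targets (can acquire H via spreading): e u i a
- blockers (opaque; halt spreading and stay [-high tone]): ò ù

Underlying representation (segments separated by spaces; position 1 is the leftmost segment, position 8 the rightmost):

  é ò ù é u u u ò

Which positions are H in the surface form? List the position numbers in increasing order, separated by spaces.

1 4 5 6 7

From /é/ at 1 rightward: 2 /ò/ blocks.
From /é/ at 1 leftward: word edge.
From /é/ at 4 rightward: 5 /u/ → H; 6 /u/ → H; 7 /u/ → H; 8 /ò/ blocks.
From /é/ at 4 leftward: 3 /ù/ blocks.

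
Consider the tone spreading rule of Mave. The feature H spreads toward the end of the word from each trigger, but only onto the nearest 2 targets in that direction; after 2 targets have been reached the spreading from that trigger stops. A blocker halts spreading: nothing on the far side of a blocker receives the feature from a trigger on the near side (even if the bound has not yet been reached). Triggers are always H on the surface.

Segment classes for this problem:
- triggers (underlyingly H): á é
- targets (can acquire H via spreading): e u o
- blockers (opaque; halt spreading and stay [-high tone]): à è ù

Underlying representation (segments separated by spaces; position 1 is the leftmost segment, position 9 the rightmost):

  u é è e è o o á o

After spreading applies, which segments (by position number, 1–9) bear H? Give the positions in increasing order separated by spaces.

From /é/ at 2 rightward: 3 /è/ blocks.
From /á/ at 8 rightward: 9 /o/ → H; word edge.
Targets with no active source: positions 1 4 6 7 stay [-high tone].

2 8 9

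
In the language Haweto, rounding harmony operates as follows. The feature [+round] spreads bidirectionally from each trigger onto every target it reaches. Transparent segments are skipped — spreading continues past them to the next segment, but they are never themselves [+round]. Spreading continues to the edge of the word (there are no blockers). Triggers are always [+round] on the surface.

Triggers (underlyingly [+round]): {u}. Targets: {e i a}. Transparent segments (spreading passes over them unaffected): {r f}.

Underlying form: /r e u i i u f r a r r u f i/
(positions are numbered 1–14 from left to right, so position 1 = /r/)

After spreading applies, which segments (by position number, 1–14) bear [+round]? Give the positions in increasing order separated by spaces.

2 3 4 5 6 9 12 14

From /u/ at 3 rightward: 4 /i/ → [+round]; 5 /i/ → [+round]; 6 /u/ is itself a trigger — this domain ends here.
From /u/ at 3 leftward: 2 /e/ → [+round]; 1 /r/ transparent; word edge.
From /u/ at 6 rightward: 7 /f/ transparent; 8 /r/ transparent; 9 /a/ → [+round]; 10 /r/ transparent; 11 /r/ transparent; 12 /u/ is itself a trigger — this domain ends here.
From /u/ at 6 leftward: 5 /i/ → [+round]; 4 /i/ → [+round]; 3 /u/ is itself a trigger — this domain ends here.
From /u/ at 12 rightward: 13 /f/ transparent; 14 /i/ → [+round]; word edge.
From /u/ at 12 leftward: 11 /r/ transparent; 10 /r/ transparent; 9 /a/ → [+round]; 8 /r/ transparent; 7 /f/ transparent; 6 /u/ is itself a trigger — this domain ends here.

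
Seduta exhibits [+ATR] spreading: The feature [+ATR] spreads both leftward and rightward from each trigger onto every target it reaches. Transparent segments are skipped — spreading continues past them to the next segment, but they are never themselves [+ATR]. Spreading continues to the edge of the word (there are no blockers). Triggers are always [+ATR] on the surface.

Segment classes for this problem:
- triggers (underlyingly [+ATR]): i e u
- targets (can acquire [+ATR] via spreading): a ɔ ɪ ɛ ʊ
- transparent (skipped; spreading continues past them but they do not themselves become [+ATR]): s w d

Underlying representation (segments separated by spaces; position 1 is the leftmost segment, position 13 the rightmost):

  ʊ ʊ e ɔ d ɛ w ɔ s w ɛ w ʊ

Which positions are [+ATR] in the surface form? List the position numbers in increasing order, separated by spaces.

1 2 3 4 6 8 11 13

From /e/ at 3 rightward: 4 /ɔ/ → [+ATR]; 5 /d/ transparent; 6 /ɛ/ → [+ATR]; 7 /w/ transparent; 8 /ɔ/ → [+ATR]; 9 /s/ transparent; 10 /w/ transparent; 11 /ɛ/ → [+ATR]; 12 /w/ transparent; 13 /ʊ/ → [+ATR]; word edge.
From /e/ at 3 leftward: 2 /ʊ/ → [+ATR]; 1 /ʊ/ → [+ATR]; word edge.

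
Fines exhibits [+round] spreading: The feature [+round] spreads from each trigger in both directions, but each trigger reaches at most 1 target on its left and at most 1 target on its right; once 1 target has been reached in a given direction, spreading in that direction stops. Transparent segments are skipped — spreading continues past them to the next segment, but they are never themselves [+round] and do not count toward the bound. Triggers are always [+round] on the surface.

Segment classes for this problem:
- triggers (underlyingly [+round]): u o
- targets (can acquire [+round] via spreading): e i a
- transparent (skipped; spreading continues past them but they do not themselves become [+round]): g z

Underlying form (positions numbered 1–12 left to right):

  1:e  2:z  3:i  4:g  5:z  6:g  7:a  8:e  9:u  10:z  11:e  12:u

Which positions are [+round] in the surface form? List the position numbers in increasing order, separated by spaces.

8 9 11 12

From /u/ at 9 rightward: 10 /z/ transparent; 11 /e/ → [+round]; bound reached.
From /u/ at 9 leftward: 8 /e/ → [+round]; bound reached.
From /u/ at 12 rightward: word edge.
From /u/ at 12 leftward: 11 /e/ → [+round]; bound reached.
Targets with no active source: positions 1 3 7 stay [-round].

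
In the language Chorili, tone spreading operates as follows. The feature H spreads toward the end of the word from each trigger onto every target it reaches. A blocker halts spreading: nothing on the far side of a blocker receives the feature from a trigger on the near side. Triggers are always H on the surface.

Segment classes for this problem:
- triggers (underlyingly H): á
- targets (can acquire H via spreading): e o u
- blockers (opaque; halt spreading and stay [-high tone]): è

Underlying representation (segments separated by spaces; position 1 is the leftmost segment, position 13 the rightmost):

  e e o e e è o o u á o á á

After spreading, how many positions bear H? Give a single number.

4

From /á/ at 10 rightward: 11 /o/ → H; 12 /á/ is itself a trigger — this domain ends here.
From /á/ at 12 rightward: 13 /á/ is itself a trigger — this domain ends here.
From /á/ at 13 rightward: word edge.
Targets with no active source: positions 1 2 3 4 5 7 8 9 stay [-high tone].
H positions on the surface: 10 11 12 13.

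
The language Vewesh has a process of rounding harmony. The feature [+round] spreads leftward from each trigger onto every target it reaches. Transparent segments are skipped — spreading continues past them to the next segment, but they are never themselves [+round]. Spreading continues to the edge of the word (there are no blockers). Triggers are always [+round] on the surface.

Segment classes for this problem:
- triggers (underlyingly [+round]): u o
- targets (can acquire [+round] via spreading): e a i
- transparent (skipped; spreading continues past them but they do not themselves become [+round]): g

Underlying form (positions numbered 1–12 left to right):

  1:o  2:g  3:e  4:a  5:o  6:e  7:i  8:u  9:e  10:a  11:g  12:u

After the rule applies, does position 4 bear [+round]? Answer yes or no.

From /o/ at 1 leftward: word edge.
From /o/ at 5 leftward: 4 /a/ → [+round]; 3 /e/ → [+round]; 2 /g/ transparent; 1 /o/ is itself a trigger — this domain ends here.
From /u/ at 8 leftward: 7 /i/ → [+round]; 6 /e/ → [+round]; 5 /o/ is itself a trigger — this domain ends here.
From /u/ at 12 leftward: 11 /g/ transparent; 10 /a/ → [+round]; 9 /e/ → [+round]; 8 /u/ is itself a trigger — this domain ends here.
[+round] positions on the surface: 1 3 4 5 6 7 8 9 10 12.

yes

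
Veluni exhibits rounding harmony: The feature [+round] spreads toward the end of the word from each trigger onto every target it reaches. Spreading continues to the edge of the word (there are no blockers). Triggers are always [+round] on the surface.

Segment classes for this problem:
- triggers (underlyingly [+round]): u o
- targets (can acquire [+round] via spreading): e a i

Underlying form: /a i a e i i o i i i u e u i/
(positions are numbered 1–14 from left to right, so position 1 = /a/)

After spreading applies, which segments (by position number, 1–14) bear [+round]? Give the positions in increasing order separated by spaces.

From /o/ at 7 rightward: 8 /i/ → [+round]; 9 /i/ → [+round]; 10 /i/ → [+round]; 11 /u/ is itself a trigger — this domain ends here.
From /u/ at 11 rightward: 12 /e/ → [+round]; 13 /u/ is itself a trigger — this domain ends here.
From /u/ at 13 rightward: 14 /i/ → [+round]; word edge.
Targets with no active source: positions 1 2 3 4 5 6 stay [-round].

7 8 9 10 11 12 13 14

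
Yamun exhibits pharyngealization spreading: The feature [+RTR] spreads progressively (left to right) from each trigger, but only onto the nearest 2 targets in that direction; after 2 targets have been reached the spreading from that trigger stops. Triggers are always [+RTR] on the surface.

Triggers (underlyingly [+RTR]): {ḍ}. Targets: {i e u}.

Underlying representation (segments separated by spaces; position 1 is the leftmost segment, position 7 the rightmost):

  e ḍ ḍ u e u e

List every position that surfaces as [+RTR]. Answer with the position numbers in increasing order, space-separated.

From /ḍ/ at 2 rightward: 3 /ḍ/ is itself a trigger — this domain ends here.
From /ḍ/ at 3 rightward: 4 /u/ → [+RTR]; 5 /e/ → [+RTR]; bound reached.
Targets with no active source: positions 1 6 7 stay [-emphatic].

2 3 4 5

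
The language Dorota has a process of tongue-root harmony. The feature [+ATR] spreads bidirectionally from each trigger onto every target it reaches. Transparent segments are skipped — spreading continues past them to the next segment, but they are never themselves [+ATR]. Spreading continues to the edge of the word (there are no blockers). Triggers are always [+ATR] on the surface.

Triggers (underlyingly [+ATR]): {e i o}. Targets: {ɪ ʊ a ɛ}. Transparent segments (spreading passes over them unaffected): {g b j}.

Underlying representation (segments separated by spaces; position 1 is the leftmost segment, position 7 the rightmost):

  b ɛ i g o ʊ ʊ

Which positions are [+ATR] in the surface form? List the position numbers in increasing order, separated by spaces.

2 3 5 6 7

From /i/ at 3 rightward: 4 /g/ transparent; 5 /o/ is itself a trigger — this domain ends here.
From /i/ at 3 leftward: 2 /ɛ/ → [+ATR]; 1 /b/ transparent; word edge.
From /o/ at 5 rightward: 6 /ʊ/ → [+ATR]; 7 /ʊ/ → [+ATR]; word edge.
From /o/ at 5 leftward: 4 /g/ transparent; 3 /i/ is itself a trigger — this domain ends here.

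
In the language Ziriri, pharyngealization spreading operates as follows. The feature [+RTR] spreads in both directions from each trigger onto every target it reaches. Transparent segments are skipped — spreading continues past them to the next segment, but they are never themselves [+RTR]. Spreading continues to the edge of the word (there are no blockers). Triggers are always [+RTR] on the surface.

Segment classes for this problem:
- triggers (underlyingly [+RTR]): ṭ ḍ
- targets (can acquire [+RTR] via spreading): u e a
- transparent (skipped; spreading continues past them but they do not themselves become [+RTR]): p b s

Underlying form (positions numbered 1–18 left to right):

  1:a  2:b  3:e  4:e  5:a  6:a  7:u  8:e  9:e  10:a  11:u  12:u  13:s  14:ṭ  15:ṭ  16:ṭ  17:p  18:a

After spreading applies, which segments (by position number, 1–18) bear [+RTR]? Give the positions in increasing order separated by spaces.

From /ṭ/ at 14 rightward: 15 /ṭ/ is itself a trigger — this domain ends here.
From /ṭ/ at 14 leftward: 13 /s/ transparent; 12 /u/ → [+RTR]; 11 /u/ → [+RTR]; 10 /a/ → [+RTR]; 9 /e/ → [+RTR]; 8 /e/ → [+RTR]; 7 /u/ → [+RTR]; 6 /a/ → [+RTR]; 5 /a/ → [+RTR]; 4 /e/ → [+RTR]; 3 /e/ → [+RTR]; 2 /b/ transparent; 1 /a/ → [+RTR]; word edge.
From /ṭ/ at 15 rightward: 16 /ṭ/ is itself a trigger — this domain ends here.
From /ṭ/ at 15 leftward: 14 /ṭ/ is itself a trigger — this domain ends here.
From /ṭ/ at 16 rightward: 17 /p/ transparent; 18 /a/ → [+RTR]; word edge.
From /ṭ/ at 16 leftward: 15 /ṭ/ is itself a trigger — this domain ends here.

1 3 4 5 6 7 8 9 10 11 12 14 15 16 18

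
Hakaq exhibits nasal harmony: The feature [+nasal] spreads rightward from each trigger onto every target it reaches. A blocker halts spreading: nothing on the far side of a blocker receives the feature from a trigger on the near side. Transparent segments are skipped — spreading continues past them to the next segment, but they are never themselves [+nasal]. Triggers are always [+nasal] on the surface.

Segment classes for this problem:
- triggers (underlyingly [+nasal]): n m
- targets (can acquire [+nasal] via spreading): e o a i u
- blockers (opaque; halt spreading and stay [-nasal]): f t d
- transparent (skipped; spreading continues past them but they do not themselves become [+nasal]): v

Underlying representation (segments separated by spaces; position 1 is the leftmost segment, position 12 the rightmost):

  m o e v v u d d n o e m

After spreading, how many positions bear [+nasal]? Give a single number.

8

From /m/ at 1 rightward: 2 /o/ → [+nasal]; 3 /e/ → [+nasal]; 4 /v/ transparent; 5 /v/ transparent; 6 /u/ → [+nasal]; 7 /d/ blocks.
From /n/ at 9 rightward: 10 /o/ → [+nasal]; 11 /e/ → [+nasal]; 12 /m/ is itself a trigger — this domain ends here.
From /m/ at 12 rightward: word edge.
[+nasal] positions on the surface: 1 2 3 6 9 10 11 12.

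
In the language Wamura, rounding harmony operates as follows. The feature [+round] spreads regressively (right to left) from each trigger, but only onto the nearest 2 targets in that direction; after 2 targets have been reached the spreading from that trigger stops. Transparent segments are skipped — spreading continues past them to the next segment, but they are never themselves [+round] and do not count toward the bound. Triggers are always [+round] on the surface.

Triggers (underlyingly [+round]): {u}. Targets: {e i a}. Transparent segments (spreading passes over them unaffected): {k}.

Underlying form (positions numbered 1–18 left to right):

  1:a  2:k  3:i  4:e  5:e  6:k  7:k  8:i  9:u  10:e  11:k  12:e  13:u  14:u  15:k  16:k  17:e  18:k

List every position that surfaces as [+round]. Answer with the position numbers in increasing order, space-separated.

5 8 9 10 12 13 14

From /u/ at 9 leftward: 8 /i/ → [+round]; 7 /k/ transparent; 6 /k/ transparent; 5 /e/ → [+round]; bound reached.
From /u/ at 13 leftward: 12 /e/ → [+round]; 11 /k/ transparent; 10 /e/ → [+round]; bound reached.
From /u/ at 14 leftward: 13 /u/ is itself a trigger — this domain ends here.
Targets with no active source: positions 1 3 4 17 stay [-round].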